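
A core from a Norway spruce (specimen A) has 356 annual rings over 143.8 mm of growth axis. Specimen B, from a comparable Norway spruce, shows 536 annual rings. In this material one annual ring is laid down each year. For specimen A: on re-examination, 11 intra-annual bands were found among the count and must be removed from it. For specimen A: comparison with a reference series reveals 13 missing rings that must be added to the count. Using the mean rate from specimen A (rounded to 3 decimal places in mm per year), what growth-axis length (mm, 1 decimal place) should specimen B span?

215.5 mm

Specimen A: true annual ring count = 356 − 11 + 13 = 358.
A: 143.8 mm over 358 years gives 143.8 / 358 ≈ 0.402 mm/yr.
B's length ≈ 0.402 × 536 = 215.5 mm.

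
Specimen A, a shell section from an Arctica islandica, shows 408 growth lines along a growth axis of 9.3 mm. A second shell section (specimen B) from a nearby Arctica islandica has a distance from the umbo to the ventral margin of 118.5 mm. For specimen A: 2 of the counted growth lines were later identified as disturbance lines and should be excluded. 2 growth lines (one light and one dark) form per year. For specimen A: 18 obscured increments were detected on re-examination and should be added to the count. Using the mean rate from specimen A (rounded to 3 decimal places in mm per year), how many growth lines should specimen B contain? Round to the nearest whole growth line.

5386 growth lines

Specimen A: adjusted count: 408 − 2 + 18 = 424 growth lines.
Specimen A: dividing by 2 growth lines per year: 424 / 2 = 212 years.
A: Extension rate ≈ 9.3 / 212 = 0.044 mm per year.
For B, 118.5 / 0.044 = 2693.18 years; at 2 growth lines per year that is 2693.18 × 2 ≈ 5386 growth lines.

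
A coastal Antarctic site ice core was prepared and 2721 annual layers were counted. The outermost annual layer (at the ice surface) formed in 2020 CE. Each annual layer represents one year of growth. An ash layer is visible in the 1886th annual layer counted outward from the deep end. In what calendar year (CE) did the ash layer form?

1185 CE

Between annual layer 1886 and the ice surface there are 2721 − 1886 = 835 annual layers.
Counting back 835 years from 2020 CE places the ash layer in 2020 − 835 = 1185 CE.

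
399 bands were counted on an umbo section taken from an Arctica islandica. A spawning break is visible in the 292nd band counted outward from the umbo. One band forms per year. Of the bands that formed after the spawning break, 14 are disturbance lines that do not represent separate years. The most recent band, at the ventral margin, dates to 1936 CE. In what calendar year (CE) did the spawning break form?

The spawning break sits at band 292 from the umbo, so 399 − 292 = 107 bands formed after it.
Removing the 14 false bands leaves 107 − 14 = 93 true bands beyond the spawning break.
1936 − 93 = 1843 CE.

1843 CE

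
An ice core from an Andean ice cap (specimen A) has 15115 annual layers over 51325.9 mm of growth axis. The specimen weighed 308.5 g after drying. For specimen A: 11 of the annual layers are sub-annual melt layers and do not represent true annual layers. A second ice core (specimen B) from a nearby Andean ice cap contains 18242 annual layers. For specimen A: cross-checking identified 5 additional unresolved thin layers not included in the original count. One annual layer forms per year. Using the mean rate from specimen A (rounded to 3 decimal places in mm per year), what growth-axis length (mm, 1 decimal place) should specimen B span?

Specimen A: adjusted count: 15115 − 11 + 5 = 15109 annual layers.
A: 51325.9 mm over 15109 years gives 51325.9 / 15109 ≈ 3.397 mm/year.
Length of B = 3.397 × 18242 = 61968.1 mm.

61968.1 mm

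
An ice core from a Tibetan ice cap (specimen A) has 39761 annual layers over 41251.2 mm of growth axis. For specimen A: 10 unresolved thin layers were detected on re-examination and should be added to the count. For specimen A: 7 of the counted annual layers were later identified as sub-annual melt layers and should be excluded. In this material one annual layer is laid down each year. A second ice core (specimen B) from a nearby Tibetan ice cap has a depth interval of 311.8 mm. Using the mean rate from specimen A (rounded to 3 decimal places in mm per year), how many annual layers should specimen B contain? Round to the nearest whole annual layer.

Specimen A: after corrections the count is 39761 − 7 + 10 = 39764 annual layers.
A: 41251.2 mm over 39764 years gives 41251.2 / 39764 ≈ 1.037 mm/year.
For B, 311.8 / 1.037 = 300.68 years ≈ 301 annual layers.

301 annual layers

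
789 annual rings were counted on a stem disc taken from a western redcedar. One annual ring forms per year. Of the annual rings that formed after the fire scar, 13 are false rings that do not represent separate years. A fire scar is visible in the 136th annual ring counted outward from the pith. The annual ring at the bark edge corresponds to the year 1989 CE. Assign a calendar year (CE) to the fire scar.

1349 CE

789 − 136 = 653 annual rings lie beyond the fire scar toward the bark edge.
653 − 13 false = 640 true annual rings after the fire scar.
The annual ring at the bark edge is 1989 CE, so the fire scar dates to 1989 − 640 = 1349 CE.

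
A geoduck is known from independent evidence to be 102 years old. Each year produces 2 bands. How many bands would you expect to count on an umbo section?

102 years at 2 bands per year gives 102 × 2 = 204 bands.
So 204 bands should be present.

204 bands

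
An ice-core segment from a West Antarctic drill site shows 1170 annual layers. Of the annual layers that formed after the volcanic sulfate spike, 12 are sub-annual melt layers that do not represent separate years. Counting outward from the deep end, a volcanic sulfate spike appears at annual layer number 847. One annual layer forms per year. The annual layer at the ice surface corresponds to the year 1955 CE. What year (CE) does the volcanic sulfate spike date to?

The volcanic sulfate spike sits at annual layer 847 from the deep end, so 1170 − 847 = 323 annual layers formed after it.
323 − 12 false = 311 true annual layers after the volcanic sulfate spike.
Counting back 311 years from 1955 CE places the volcanic sulfate spike in 1955 − 311 = 1644 CE.

1644 CE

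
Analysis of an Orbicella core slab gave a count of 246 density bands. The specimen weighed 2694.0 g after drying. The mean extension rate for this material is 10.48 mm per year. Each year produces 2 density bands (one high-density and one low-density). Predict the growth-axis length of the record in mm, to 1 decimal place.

1289.0 mm

With 2 density bands per year, 246 / 2 = 123 years.
Predicted length = 10.48 mm/year × 123 years = 1289.0 mm.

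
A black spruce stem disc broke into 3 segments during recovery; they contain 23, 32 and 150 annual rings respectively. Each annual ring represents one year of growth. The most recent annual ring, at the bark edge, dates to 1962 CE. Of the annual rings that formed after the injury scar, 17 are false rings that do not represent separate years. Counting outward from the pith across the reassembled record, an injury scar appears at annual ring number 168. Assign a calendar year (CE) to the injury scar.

Total annual rings = 23 + 32 + 150 = 205.
The injury scar sits at annual ring 168 from the pith, so 205 − 168 = 37 annual rings formed after it.
Removing the 17 false annual rings leaves 37 − 17 = 20 true annual rings beyond the injury scar.
1962 − 20 = 1942 CE.

1942 CE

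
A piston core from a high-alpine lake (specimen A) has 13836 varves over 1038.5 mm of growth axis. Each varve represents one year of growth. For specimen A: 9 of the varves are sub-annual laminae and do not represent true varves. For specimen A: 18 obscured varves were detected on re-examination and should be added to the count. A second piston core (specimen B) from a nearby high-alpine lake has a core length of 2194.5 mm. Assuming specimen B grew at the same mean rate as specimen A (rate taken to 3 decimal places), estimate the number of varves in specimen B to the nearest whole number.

Specimen A: adjusted count: 13836 − 9 + 18 = 13845 varves.
A: 1038.5 mm over 13845 years gives 1038.5 / 13845 ≈ 0.075 mm per year.
For B, 2194.5 / 0.075 = 29260.00 years ≈ 29260 varves.

29260 varves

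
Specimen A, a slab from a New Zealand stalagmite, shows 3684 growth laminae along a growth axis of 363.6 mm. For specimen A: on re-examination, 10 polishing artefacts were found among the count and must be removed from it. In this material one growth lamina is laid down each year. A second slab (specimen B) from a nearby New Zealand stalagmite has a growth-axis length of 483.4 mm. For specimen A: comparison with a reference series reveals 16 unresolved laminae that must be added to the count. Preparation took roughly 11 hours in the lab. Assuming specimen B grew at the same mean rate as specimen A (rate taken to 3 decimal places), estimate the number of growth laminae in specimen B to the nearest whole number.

4883 growth laminae

Specimen A: after corrections the count is 3684 − 10 + 16 = 3690 growth laminae.
A: 363.6 mm over 3690 years gives 363.6 / 3690 ≈ 0.099 mm per year.
B spans 483.4 / 0.099 = 4882.83 years ≈ 4883 growth laminae.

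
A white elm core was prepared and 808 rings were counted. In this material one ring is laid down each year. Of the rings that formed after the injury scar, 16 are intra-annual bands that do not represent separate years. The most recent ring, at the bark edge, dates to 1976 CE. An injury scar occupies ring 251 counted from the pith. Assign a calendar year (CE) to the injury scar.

1435 CE

The injury scar sits at ring 251 from the pith, so 808 − 251 = 557 rings formed after it.
557 − 16 false = 541 true rings after the injury scar.
Counting back 541 years from 1976 CE places the injury scar in 1976 − 541 = 1435 CE.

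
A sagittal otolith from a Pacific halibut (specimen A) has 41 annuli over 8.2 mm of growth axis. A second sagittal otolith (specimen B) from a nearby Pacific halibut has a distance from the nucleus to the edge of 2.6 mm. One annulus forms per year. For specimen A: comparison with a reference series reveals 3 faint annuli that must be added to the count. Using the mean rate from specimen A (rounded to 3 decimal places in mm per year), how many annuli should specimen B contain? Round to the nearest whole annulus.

Specimen A: true annulus count = 41 + 3 = 44.
A: Mean rate = 8.2 mm / 44 years ≈ 0.186 mm/year.
B spans 2.6 / 0.186 = 13.98 years ≈ 14 annuli.

14 annuli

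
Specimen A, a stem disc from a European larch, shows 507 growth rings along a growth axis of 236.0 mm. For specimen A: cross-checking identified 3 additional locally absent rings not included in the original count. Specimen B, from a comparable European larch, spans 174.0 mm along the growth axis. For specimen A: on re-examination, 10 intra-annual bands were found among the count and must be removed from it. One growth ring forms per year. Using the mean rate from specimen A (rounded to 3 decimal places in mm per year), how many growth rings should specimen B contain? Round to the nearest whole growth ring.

369 growth rings

Specimen A: correcting the raw count gives 507 − 10 + 3 = 500 true growth rings.
A: Mean rate = 236.0 mm / 500 years ≈ 0.472 mm per year.
For B, 174.0 / 0.472 = 368.64 years ≈ 369 growth rings.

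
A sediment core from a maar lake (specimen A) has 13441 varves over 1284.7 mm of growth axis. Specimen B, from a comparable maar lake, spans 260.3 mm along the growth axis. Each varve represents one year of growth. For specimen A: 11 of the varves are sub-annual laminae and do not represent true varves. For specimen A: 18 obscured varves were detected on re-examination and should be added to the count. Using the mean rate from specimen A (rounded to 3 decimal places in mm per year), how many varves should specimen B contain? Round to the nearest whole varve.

2711 varves

Specimen A: true varve count = 13441 − 11 + 18 = 13448.
A: Mean rate = 1284.7 mm / 13448 years ≈ 0.096 mm/year.
B spans 260.3 / 0.096 = 2711.46 years ≈ 2711 varves.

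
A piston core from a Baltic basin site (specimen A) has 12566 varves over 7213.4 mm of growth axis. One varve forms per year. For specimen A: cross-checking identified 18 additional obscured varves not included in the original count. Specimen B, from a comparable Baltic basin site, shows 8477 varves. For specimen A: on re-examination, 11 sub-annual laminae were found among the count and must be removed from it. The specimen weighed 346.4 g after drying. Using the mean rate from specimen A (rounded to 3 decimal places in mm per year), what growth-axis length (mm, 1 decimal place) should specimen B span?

Specimen A: correcting the raw count gives 12566 − 11 + 18 = 12573 true varves.
A: Extension rate ≈ 7213.4 / 12573 = 0.574 mm/year.
B's length ≈ 0.574 × 8477 = 4865.8 mm.

4865.8 mm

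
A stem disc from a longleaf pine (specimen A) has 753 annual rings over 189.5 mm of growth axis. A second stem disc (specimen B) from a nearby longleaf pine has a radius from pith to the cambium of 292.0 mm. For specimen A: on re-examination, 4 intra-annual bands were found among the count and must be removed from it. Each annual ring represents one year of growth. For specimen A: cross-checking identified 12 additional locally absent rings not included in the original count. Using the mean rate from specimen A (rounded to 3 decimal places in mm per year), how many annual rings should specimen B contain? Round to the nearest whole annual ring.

Specimen A: correcting the raw count gives 753 − 4 + 12 = 761 true annual rings.
A: Mean rate = 189.5 mm / 761 years ≈ 0.249 mm per year.
B spans 292.0 / 0.249 = 1172.69 years ≈ 1173 annual rings.

1173 annual rings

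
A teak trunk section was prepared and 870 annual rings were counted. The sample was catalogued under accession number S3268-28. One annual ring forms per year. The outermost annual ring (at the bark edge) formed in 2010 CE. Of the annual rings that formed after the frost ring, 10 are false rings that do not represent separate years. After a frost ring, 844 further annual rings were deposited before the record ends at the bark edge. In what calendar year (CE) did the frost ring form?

844 annual rings post-date the frost ring.
844 − 10 false = 834 true annual rings after the frost ring.
2010 − 834 = 1176 CE.

1176 CE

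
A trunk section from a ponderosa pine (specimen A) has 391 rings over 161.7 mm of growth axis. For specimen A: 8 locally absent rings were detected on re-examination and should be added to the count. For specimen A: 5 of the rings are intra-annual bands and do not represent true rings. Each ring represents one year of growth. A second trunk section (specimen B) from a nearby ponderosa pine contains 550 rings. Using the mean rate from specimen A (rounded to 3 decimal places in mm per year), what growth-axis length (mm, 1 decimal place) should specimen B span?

225.5 mm

Specimen A: adjusted count: 391 − 5 + 8 = 394 rings.
A: Mean rate = 161.7 mm / 394 years ≈ 0.410 mm per year.
B's length ≈ 0.410 × 550 = 225.5 mm.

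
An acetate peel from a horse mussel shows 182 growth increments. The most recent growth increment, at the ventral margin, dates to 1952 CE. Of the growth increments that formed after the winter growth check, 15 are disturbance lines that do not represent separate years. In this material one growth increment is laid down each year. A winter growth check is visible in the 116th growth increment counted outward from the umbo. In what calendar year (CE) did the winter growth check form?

1901 CE

The winter growth check sits at growth increment 116 from the umbo, so 182 − 116 = 66 growth increments formed after it.
Removing the 15 false growth increments leaves 66 − 15 = 51 true growth increments beyond the winter growth check.
1952 − 51 = 1901 CE.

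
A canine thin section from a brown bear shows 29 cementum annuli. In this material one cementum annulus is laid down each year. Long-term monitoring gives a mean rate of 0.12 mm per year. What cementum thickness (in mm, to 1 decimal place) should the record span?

29 years of growth are recorded.
29 years at 0.12 mm/year gives 0.12 × 29 = 3.5 mm.

3.5 mm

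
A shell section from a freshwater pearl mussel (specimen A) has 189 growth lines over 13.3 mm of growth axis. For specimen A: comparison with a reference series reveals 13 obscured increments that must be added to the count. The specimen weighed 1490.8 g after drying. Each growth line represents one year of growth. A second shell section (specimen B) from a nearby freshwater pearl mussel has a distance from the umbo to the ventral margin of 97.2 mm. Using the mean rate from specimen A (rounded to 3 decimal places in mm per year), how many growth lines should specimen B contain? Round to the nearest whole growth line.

1473 growth lines

Specimen A: true growth line count = 189 + 13 = 202.
A: Mean rate = 13.3 mm / 202 years ≈ 0.066 mm/year.
Specimen B: 97.2 mm / 0.066 mm per year = 1472.73 years ≈ 1473 growth lines.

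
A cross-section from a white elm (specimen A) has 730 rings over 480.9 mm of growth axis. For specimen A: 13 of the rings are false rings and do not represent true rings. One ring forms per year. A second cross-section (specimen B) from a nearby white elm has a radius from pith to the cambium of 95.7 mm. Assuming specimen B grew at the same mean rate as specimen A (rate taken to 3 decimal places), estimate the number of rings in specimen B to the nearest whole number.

143 rings

Specimen A: after corrections the count is 730 − 13 = 717 rings.
A: Mean rate = 480.9 mm / 717 years ≈ 0.671 mm/yr.
Specimen B: 95.7 mm / 0.671 mm per year = 142.62 years ≈ 143 rings.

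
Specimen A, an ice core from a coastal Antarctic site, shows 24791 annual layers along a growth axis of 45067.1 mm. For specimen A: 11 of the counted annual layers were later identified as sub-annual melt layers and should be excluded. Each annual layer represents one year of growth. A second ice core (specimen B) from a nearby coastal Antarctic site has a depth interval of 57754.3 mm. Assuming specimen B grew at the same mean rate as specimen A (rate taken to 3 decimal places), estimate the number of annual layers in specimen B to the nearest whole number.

31751 annual layers

Specimen A: true annual layer count = 24791 − 11 = 24780.
A: Extension rate ≈ 45067.1 / 24780 = 1.819 mm per year.
For B, 57754.3 / 1.819 = 31750.58 years ≈ 31751 annual layers.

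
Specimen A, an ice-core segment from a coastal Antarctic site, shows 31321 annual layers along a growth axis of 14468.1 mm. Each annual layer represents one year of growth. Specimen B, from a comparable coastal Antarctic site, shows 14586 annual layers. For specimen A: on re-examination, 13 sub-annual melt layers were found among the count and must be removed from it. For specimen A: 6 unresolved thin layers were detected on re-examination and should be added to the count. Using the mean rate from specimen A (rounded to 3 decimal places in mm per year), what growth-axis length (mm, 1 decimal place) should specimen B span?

6738.7 mm

Specimen A: adjusted count: 31321 − 13 + 6 = 31314 annual layers.
A: 14468.1 mm over 31314 years gives 14468.1 / 31314 ≈ 0.462 mm/yr.
For B, 0.462 mm/year × 14586 years = 6738.7 mm.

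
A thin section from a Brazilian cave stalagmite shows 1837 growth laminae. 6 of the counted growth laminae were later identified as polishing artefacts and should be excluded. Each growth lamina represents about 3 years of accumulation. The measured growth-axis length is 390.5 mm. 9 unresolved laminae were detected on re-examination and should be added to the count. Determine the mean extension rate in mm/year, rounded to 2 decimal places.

0.07 mm/year

Adjusted count: 1837 − 6 + 9 = 1840 growth laminae.
1840 growth laminae at 3 years each span 1840 × 3 = 5520 years.
Extension rate ≈ 390.5 / 5520 = 0.07 mm/year.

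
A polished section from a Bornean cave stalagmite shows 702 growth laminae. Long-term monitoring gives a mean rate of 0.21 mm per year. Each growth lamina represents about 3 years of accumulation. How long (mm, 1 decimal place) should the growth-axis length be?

442.3 mm

Multiplying by 3 years per growth lamina: 702 × 3 = 2106 years.
Predicted length = 0.21 mm/year × 2106 years = 442.3 mm.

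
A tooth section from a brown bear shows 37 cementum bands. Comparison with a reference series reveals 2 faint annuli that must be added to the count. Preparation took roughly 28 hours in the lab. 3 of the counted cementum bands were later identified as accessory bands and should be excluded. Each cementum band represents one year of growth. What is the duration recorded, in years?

True cementum band count = 37 − 3 + 2 = 36.
At one cementum band per year, that is 36 years.

36 years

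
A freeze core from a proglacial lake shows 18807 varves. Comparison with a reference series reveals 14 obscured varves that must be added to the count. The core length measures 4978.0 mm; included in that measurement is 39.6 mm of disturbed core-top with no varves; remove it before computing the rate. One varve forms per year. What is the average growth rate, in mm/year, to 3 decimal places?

0.262 mm/year

Adjusted count: 18807 + 14 = 18821 varves.
Net length = 4978.0 − 39.6 = 4938.4 mm.
4938.4 mm over 18821 years gives 4938.4 / 18821 ≈ 0.262 mm/year.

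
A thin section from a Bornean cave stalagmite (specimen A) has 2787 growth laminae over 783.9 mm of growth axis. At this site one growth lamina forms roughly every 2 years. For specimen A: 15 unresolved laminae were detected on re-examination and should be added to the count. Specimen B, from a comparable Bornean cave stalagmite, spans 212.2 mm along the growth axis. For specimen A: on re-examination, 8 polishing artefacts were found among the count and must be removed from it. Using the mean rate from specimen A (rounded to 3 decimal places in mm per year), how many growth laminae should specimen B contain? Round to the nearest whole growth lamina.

Specimen A: after corrections the count is 2787 − 8 + 15 = 2794 growth laminae.
Specimen A: multiplying by 2 years per growth lamina: 2794 × 2 = 5588 years.
A: 783.9 mm over 5588 years gives 783.9 / 5588 ≈ 0.140 mm/year.
B spans 212.2 / 0.140 = 1515.71 years; at 2 years per growth lamina that is 1515.71 / 2 ≈ 758 growth laminae.

758 growth laminae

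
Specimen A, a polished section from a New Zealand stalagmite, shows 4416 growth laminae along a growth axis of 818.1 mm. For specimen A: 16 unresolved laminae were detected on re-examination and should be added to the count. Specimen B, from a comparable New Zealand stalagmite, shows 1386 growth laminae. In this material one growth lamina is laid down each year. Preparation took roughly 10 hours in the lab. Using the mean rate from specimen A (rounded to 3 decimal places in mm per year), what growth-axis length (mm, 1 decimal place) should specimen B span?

256.4 mm

Specimen A: adjusted count: 4416 + 16 = 4432 growth laminae.
A: Mean rate = 818.1 mm / 4432 years ≈ 0.185 mm per year.
B's length ≈ 0.185 × 1386 = 256.4 mm.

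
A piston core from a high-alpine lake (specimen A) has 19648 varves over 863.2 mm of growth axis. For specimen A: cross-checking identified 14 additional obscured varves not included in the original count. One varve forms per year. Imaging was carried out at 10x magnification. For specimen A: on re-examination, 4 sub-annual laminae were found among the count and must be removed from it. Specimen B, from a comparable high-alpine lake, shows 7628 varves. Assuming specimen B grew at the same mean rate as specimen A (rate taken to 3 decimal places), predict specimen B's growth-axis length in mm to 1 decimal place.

Specimen A: true varve count = 19648 − 4 + 14 = 19658.
A: 863.2 mm over 19658 years gives 863.2 / 19658 ≈ 0.044 mm/yr.
Length of B = 0.044 × 7628 = 335.6 mm.

335.6 mm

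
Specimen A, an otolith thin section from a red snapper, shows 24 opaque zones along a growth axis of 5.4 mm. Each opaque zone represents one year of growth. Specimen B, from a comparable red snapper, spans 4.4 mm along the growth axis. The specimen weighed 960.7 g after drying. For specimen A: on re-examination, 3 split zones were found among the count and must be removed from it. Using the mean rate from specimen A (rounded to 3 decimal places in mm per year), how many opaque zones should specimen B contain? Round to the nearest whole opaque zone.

17 opaque zones

Specimen A: correcting the raw count gives 24 − 3 = 21 true opaque zones.
A: Extension rate ≈ 5.4 / 21 = 0.257 mm per year.
For B, 4.4 / 0.257 = 17.12 years ≈ 17 opaque zones.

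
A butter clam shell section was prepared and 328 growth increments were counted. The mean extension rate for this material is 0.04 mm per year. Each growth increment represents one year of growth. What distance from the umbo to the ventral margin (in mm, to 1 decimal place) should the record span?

328 years of growth are recorded.
Predicted length = 0.04 mm/year × 328 years = 13.1 mm.

13.1 mm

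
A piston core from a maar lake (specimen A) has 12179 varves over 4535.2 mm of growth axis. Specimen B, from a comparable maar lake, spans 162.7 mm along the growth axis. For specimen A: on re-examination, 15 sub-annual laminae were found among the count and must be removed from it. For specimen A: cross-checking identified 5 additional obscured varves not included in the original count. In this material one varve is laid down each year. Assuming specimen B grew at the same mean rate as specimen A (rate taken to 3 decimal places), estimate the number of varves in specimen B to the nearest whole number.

436 varves

Specimen A: correcting the raw count gives 12179 − 15 + 5 = 12169 true varves.
A: Mean rate = 4535.2 mm / 12169 years ≈ 0.373 mm/year.
B spans 162.7 / 0.373 = 436.19 years ≈ 436 varves.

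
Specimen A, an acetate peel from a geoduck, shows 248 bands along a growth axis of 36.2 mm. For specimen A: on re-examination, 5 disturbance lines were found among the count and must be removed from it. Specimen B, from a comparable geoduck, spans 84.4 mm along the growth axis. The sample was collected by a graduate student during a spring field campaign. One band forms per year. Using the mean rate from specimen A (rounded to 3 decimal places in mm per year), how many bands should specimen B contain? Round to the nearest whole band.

566 bands

Specimen A: adjusted count: 248 − 5 = 243 bands.
A: 36.2 mm over 243 years gives 36.2 / 243 ≈ 0.149 mm/yr.
Specimen B: 84.4 mm / 0.149 mm per year = 566.44 years ≈ 566 bands.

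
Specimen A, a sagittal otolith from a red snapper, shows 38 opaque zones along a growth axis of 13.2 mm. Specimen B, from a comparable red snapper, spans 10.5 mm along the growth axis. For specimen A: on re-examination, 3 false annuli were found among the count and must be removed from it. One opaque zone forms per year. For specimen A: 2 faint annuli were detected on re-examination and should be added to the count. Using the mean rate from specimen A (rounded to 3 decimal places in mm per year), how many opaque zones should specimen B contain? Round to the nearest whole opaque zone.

Specimen A: adjusted count: 38 − 3 + 2 = 37 opaque zones.
A: 13.2 mm over 37 years gives 13.2 / 37 ≈ 0.357 mm per year.
Specimen B: 10.5 mm / 0.357 mm per year = 29.41 years ≈ 29 opaque zones.

29 opaque zones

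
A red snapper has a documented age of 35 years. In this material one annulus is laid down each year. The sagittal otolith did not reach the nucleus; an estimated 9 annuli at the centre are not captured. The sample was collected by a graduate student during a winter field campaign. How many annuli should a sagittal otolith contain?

26 annuli

At one annulus per year, 35 years correspond to 35 annuli.
Subtracting the 9 annuli not captured gives 35 − 9 = 26 annuli in the record.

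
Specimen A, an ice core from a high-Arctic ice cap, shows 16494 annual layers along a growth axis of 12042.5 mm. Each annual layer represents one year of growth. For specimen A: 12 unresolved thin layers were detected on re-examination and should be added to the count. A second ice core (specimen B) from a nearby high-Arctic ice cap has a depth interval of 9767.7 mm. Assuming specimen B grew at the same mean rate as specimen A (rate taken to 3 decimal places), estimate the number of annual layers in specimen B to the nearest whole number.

13380 annual layers

Specimen A: after corrections the count is 16494 + 12 = 16506 annual layers.
A: Extension rate ≈ 12042.5 / 16506 = 0.730 mm/year.
Specimen B: 9767.7 mm / 0.730 mm per year = 13380.41 years ≈ 13380 annual layers.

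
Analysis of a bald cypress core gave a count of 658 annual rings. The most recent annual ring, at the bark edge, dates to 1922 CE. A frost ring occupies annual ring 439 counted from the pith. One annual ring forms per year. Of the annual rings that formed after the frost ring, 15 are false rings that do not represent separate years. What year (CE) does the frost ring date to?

658 − 439 = 219 annual rings lie beyond the frost ring toward the bark edge.
219 − 15 false = 204 true annual rings after the frost ring.
1922 − 204 = 1718 CE.

1718 CE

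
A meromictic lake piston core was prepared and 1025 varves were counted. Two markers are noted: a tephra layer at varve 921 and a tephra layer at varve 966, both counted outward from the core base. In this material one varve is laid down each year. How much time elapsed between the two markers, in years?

45 yr

The two markers are separated by 966 − 921 = 45 varves.
That is 45 years at one varve per year.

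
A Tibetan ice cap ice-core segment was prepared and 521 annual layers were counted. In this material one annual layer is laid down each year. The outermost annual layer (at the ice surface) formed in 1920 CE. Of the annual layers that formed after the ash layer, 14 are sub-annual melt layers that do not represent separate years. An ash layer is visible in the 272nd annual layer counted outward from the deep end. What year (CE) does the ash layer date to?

521 − 272 = 249 annual layers lie beyond the ash layer toward the ice surface.
Removing the 14 false annual layers leaves 249 − 14 = 235 true annual layers beyond the ash layer.
1920 − 235 = 1685 CE.

1685 CE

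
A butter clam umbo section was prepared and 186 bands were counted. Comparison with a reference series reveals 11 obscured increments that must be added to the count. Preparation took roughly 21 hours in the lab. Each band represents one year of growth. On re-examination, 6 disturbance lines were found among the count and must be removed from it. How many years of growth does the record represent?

Adjusted count: 186 − 6 + 11 = 191 bands.
With a one-to-one band periodicity this is 191 years.

191 yr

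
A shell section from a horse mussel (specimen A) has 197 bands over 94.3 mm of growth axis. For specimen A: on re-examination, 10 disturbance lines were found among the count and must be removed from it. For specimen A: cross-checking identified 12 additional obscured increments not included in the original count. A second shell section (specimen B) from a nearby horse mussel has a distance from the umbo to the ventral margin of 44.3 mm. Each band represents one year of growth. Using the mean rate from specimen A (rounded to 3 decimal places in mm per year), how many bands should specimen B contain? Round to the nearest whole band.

93 bands

Specimen A: correcting the raw count gives 197 − 10 + 12 = 199 true bands.
A: Mean rate = 94.3 mm / 199 years ≈ 0.474 mm/year.
Specimen B: 44.3 mm / 0.474 mm per year = 93.46 years ≈ 93 bands.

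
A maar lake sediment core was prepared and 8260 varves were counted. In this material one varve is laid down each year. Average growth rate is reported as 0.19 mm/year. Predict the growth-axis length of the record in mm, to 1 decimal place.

1569.4 mm

The record spans 8260 years at 0.19 mm per year.
Predicted length = 0.19 mm/year × 8260 years = 1569.4 mm.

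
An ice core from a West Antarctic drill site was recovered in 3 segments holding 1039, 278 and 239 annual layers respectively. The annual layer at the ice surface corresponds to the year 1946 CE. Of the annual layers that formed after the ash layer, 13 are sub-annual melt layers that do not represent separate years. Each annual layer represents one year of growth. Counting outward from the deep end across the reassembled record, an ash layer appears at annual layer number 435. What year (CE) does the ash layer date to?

838 CE

Total annual layers = 1039 + 278 + 239 = 1556.
Between annual layer 435 and the ice surface there are 1556 − 435 = 1121 annual layers.
1121 − 13 false = 1108 true annual layers after the ash layer.
Counting back 1108 years from 1946 CE places the ash layer in 1946 − 1108 = 838 CE.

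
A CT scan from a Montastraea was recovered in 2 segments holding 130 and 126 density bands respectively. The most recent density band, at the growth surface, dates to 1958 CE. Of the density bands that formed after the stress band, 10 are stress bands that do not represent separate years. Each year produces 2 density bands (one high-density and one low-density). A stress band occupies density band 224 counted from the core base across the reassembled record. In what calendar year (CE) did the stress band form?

1947 CE

Total density bands = 130 + 126 = 256.
256 − 224 = 32 density bands lie beyond the stress band toward the growth surface.
Excluding 10 false density bands: 32 − 10 = 22.
22 density bands at 2 per year is 22 / 2 = 11 years.
The density band at the growth surface is 1958 CE, so the stress band dates to 1958 − 11 = 1947 CE.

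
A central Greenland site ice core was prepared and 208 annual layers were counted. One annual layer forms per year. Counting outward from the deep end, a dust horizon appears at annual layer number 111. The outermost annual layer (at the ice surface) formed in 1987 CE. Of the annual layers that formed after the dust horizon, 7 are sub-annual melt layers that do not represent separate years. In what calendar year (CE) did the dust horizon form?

1897 CE

208 − 111 = 97 annual layers lie beyond the dust horizon toward the ice surface.
Removing the 7 false annual layers leaves 97 − 7 = 90 true annual layers beyond the dust horizon.
Counting back 90 years from 1987 CE places the dust horizon in 1987 − 90 = 1897 CE.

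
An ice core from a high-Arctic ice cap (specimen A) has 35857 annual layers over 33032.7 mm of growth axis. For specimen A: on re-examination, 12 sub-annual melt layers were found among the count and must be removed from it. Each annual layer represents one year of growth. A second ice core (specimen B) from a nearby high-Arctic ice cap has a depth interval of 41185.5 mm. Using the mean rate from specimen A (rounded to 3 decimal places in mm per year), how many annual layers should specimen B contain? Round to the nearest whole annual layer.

Specimen A: true annual layer count = 35857 − 12 = 35845.
A: 33032.7 mm over 35845 years gives 33032.7 / 35845 ≈ 0.922 mm per year.
For B, 41185.5 / 0.922 = 44669.74 years ≈ 44670 annual layers.

44670 annual layers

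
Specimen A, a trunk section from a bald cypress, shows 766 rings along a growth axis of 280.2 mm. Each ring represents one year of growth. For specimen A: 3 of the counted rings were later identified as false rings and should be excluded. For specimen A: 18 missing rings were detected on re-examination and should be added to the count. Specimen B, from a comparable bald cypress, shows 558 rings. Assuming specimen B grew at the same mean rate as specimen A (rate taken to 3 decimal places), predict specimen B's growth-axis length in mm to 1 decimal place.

Specimen A: adjusted count: 766 − 3 + 18 = 781 rings.
A: Mean rate = 280.2 mm / 781 years ≈ 0.359 mm/yr.
Length of B = 0.359 × 558 = 200.3 mm.

200.3 mm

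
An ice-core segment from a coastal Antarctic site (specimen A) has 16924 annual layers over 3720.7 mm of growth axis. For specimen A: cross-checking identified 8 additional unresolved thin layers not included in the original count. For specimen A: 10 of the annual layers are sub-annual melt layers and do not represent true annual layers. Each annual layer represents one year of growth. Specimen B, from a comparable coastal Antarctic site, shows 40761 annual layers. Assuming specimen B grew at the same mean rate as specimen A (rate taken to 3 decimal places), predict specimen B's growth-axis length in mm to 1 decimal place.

8967.4 mm

Specimen A: true annual layer count = 16924 − 10 + 8 = 16922.
A: 3720.7 mm over 16922 years gives 3720.7 / 16922 ≈ 0.220 mm per year.
Length of B = 0.220 × 40761 = 8967.4 mm.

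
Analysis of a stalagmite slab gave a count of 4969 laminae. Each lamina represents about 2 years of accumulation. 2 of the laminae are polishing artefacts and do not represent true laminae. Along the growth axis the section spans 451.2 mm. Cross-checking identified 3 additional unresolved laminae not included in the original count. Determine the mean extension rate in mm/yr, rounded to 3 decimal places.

Correcting the raw count gives 4969 − 2 + 3 = 4970 true laminae.
At 2 years per lamina, 4970 × 2 = 9940 years.
451.2 mm over 9940 years gives 451.2 / 9940 ≈ 0.045 mm/yr.

0.045 mm/yr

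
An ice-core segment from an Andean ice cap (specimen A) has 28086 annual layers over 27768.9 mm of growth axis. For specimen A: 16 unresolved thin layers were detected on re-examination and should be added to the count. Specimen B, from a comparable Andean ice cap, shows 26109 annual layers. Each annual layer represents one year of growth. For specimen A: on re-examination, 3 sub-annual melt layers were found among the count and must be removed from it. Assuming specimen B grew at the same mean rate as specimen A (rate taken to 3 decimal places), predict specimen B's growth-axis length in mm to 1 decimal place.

25795.7 mm

Specimen A: correcting the raw count gives 28086 − 3 + 16 = 28099 true annual layers.
A: Extension rate ≈ 27768.9 / 28099 = 0.988 mm/yr.
Length of B = 0.988 × 26109 = 25795.7 mm.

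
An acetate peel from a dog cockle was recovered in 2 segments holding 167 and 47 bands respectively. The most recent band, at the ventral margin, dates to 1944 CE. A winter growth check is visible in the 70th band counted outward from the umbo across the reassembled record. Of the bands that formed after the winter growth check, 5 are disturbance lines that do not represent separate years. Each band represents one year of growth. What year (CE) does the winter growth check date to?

Total bands = 167 + 47 = 214.
The winter growth check sits at band 70 from the umbo, so 214 − 70 = 144 bands formed after it.
Excluding 5 false bands: 144 − 5 = 139.
Counting back 139 years from 1944 CE places the winter growth check in 1944 − 139 = 1805 CE.

1805 CE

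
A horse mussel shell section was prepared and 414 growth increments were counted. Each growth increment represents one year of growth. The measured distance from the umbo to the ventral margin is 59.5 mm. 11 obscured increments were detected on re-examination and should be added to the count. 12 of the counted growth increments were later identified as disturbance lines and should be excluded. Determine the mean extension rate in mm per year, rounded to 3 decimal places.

0.144 mm per year

Adjusted count: 414 − 12 + 11 = 413 growth increments.
Mean rate = 59.5 mm / 413 years ≈ 0.144 mm per year.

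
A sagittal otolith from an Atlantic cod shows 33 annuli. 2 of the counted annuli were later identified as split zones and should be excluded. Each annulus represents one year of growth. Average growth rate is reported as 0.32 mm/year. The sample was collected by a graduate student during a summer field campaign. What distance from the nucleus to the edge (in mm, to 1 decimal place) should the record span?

9.9 mm

Adjusted count: 33 − 2 = 31 annuli.
Predicted length = 0.32 mm/year × 31 years = 9.9 mm.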